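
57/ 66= 19/ 22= 0.86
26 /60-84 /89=-1363 /2670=-0.51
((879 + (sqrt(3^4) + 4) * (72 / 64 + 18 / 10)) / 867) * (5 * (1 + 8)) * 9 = 990387 / 2312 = 428.37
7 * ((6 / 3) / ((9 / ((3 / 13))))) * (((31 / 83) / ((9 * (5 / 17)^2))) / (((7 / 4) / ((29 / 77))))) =2078488 / 56081025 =0.04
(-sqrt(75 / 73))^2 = 75 / 73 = 1.03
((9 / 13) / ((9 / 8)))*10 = 80 / 13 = 6.15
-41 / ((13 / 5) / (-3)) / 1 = 615 / 13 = 47.31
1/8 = 0.12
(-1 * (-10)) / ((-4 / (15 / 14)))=-75 / 28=-2.68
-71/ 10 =-7.10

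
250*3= 750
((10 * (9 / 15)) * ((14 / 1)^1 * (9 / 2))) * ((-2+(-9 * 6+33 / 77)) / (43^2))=-21006 / 1849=-11.36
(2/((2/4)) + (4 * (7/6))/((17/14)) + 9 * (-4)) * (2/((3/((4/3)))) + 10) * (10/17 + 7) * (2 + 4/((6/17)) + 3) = -296513896/7803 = -37999.99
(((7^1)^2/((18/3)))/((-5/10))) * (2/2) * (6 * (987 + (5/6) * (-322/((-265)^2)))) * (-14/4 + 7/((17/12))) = -99850588684/716295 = -139398.70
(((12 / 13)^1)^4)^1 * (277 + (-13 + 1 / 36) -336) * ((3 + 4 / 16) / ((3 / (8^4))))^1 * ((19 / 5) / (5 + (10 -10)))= -9678815232 / 54925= -176218.76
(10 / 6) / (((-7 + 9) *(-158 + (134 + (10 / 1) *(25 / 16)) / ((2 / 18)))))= 20 / 28527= 0.00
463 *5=2315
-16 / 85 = -0.19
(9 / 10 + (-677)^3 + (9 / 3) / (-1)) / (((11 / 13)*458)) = -40337535563 / 50380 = -800665.65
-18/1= -18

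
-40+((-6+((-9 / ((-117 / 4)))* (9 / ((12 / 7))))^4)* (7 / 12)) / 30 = -27407773 / 685464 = -39.98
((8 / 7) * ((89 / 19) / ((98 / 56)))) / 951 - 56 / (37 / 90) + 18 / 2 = -4167382991 / 32759097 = -127.21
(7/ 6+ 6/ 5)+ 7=281/ 30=9.37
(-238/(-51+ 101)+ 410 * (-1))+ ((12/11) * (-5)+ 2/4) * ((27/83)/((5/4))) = -9496327/22825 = -416.05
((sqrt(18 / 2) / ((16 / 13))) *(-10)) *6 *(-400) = 58500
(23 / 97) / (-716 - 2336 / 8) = -23 / 97776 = -0.00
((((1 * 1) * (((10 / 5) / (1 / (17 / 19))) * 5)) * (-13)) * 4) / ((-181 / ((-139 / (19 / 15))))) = -18431400 / 65341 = -282.08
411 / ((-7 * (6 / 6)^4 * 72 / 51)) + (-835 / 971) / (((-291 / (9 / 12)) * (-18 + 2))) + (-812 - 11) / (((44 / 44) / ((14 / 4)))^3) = -1490680324437 / 42195776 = -35327.71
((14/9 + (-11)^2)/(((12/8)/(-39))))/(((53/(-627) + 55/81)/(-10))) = 134858295/2516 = 53600.28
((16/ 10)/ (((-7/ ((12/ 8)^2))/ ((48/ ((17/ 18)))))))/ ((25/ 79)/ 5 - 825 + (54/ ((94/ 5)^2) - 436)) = 0.02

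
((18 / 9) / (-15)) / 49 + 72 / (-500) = -2696 / 18375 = -0.15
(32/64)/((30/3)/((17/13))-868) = -17/29252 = -0.00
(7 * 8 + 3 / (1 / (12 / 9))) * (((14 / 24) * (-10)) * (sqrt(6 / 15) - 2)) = 700 - 70 * sqrt(10) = 478.64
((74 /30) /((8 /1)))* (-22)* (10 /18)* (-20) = 75.37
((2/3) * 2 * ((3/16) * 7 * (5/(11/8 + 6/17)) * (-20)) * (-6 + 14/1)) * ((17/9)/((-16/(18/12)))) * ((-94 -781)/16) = -8850625/1128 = -7846.30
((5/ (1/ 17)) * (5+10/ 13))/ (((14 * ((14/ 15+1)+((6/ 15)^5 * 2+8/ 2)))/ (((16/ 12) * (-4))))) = -159375000/ 5079347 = -31.38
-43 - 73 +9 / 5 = -571 / 5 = -114.20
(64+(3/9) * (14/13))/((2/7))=225.26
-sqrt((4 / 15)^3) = -8 *sqrt(15) / 225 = -0.14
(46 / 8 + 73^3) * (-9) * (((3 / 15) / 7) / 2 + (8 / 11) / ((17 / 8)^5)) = -475722792235233 / 4373159560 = -108782.40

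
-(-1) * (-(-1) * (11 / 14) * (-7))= -11 / 2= -5.50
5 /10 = 1 /2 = 0.50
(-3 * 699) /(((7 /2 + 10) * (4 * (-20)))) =233 /120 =1.94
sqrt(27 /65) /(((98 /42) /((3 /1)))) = 27 * sqrt(195) /455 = 0.83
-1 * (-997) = 997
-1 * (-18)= 18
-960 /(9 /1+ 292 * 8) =-192 /469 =-0.41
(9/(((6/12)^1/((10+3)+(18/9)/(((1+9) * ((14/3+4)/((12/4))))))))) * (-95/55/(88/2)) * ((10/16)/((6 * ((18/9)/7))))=-677901/201344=-3.37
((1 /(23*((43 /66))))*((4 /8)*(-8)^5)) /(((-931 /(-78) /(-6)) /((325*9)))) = 1607643.04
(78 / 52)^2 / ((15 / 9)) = 27 / 20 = 1.35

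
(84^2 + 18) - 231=6843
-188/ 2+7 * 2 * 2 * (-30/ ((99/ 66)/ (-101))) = 56466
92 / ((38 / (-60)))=-2760 / 19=-145.26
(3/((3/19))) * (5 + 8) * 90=22230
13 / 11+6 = 79 / 11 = 7.18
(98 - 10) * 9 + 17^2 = 1081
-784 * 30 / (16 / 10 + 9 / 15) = -117600 / 11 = -10690.91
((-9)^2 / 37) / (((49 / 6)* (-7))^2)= 2916 / 4353013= 0.00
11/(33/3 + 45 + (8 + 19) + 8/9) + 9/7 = 7488/5285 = 1.42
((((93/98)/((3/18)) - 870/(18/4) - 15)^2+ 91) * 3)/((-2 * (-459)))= 889291363/6612354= 134.49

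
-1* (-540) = 540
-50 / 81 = -0.62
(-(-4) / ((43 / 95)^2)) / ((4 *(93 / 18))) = 54150 / 57319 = 0.94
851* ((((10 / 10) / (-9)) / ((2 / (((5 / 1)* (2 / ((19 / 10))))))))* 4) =-995.32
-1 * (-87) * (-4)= -348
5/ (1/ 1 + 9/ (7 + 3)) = 50/ 19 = 2.63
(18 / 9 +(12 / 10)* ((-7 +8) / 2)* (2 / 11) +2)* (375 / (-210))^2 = 14125 / 1078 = 13.10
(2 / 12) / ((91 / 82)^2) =3362 / 24843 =0.14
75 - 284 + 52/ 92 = -4794/ 23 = -208.43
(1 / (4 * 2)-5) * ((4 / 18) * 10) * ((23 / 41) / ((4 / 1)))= -1495 / 984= -1.52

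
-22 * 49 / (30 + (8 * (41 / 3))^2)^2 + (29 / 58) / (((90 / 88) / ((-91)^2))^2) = 386085457808753565709 / 11777891382450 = 32780524.57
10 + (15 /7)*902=13600 /7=1942.86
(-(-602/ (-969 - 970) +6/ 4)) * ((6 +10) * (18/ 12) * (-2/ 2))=12036/ 277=43.45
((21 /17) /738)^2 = 49 /17489124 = 0.00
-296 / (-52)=74 / 13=5.69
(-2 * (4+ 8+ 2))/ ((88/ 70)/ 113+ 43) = -110740/ 170109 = -0.65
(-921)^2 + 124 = 848365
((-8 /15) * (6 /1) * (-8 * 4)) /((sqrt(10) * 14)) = 128 * sqrt(10) /175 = 2.31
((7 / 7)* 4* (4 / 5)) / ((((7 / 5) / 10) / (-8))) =-1280 / 7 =-182.86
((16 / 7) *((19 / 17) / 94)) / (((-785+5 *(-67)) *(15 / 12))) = -19 / 978775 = -0.00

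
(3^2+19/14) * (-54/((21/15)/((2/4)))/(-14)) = 14.27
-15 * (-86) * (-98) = -126420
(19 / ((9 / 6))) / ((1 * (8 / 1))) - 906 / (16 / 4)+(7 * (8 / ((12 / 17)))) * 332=104455 / 4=26113.75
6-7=-1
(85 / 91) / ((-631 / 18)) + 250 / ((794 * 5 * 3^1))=-386705 / 68388411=-0.01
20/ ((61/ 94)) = 1880/ 61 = 30.82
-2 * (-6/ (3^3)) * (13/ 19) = 52/ 171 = 0.30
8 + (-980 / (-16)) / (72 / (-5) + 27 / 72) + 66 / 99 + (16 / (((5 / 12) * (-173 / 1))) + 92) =15541016 / 161755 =96.08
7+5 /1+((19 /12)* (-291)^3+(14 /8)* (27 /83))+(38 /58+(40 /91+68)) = -8546098527328 /219037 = -39016689.09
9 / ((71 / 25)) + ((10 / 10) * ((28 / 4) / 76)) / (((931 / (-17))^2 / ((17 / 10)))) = 21174081823 / 6681489080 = 3.17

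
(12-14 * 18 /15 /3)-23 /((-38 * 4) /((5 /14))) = 68671 /10640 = 6.45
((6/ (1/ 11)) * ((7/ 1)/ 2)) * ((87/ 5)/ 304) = 20097/ 1520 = 13.22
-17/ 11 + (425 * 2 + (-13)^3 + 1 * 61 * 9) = -8795/ 11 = -799.55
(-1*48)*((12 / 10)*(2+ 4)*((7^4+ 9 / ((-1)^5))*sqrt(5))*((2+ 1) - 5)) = 8266752*sqrt(5) / 5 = 3697003.89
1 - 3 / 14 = 11 / 14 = 0.79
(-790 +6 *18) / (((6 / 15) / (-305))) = 520025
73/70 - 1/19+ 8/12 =6611/3990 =1.66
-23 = -23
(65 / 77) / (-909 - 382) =-65 / 99407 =-0.00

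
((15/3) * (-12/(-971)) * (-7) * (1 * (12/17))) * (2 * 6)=-60480/16507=-3.66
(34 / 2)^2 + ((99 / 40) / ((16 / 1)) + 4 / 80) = 185091 / 640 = 289.20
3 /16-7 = -6.81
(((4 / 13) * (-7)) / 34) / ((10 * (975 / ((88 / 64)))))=-77 / 8619000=-0.00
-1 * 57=-57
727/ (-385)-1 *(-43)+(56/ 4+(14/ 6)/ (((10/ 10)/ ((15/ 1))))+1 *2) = 35463/ 385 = 92.11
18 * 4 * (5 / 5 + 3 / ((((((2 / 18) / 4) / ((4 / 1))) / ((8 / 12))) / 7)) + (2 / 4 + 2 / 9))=145276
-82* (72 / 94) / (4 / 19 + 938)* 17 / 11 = -158916 / 1536007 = -0.10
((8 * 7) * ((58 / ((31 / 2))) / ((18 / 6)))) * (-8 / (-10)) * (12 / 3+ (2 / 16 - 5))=-48.89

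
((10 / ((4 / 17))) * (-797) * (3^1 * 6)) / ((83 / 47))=-28656135 / 83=-345254.64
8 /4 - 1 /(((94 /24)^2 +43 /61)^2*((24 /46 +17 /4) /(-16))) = 17554490433950 /8720456446159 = 2.01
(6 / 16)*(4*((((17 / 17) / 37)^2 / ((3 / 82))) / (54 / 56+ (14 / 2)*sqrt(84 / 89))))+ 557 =450016*sqrt(1869) / 4328864247+ 803724875645 / 1442954749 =557.00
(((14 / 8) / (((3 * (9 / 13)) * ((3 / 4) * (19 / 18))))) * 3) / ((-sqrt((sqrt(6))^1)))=-91 * 6^(3 / 4) / 171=-2.04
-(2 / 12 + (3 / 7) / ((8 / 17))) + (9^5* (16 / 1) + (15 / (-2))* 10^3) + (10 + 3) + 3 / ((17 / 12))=2676923203 / 2856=937298.04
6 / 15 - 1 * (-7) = 37 / 5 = 7.40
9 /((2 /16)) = 72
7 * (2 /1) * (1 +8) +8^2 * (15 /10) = 222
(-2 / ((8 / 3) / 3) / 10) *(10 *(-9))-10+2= 49 / 4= 12.25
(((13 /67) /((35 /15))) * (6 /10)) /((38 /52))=3042 /44555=0.07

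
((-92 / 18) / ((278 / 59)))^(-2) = 1565001 / 1841449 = 0.85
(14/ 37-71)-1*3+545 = 17441/ 37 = 471.38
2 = 2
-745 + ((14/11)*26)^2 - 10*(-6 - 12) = 64131/121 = 530.01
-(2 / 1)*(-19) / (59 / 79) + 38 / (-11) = 30780 / 649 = 47.43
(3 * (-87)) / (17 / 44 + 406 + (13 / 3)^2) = -103356 / 168365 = -0.61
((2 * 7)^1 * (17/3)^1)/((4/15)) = 595/2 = 297.50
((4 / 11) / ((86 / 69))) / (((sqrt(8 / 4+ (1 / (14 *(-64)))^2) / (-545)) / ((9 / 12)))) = -84.33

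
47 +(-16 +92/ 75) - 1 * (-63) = 7142/ 75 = 95.23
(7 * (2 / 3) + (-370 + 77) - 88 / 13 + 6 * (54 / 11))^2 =12987565369 / 184041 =70568.87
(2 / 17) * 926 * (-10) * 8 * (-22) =3259520 / 17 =191736.47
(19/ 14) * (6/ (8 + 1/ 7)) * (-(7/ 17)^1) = -7/ 17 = -0.41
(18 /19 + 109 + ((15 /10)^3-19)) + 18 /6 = 14793 /152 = 97.32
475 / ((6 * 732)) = 475 / 4392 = 0.11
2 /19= 0.11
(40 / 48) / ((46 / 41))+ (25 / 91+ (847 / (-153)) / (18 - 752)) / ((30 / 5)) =556921663 / 705144258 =0.79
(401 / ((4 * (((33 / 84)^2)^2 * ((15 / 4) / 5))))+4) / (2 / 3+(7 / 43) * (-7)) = -10606068164 / 893101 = -11875.55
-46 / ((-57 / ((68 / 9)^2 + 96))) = 123.54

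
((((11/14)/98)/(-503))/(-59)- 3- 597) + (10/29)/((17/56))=-12021241017137/20073404092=-598.86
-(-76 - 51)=127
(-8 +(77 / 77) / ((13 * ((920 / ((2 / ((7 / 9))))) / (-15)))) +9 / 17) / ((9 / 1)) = -1063703 / 1280916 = -0.83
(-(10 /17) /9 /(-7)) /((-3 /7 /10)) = -100 /459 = -0.22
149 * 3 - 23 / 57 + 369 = 815.60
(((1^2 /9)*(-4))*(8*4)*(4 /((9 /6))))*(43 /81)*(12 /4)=-44032 /729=-60.40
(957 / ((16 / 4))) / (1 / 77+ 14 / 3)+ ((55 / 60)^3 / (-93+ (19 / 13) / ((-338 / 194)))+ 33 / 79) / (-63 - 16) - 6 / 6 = 50.12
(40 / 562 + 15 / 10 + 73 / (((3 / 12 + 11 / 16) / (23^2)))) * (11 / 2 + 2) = 347257309 / 1124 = 308947.78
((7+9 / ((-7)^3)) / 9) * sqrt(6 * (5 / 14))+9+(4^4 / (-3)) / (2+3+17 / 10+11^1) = 2392 * sqrt(105) / 21609+2219 / 531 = 5.31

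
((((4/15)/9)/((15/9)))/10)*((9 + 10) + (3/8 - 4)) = 41/1500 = 0.03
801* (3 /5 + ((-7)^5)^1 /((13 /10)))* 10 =-1346178222 /13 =-103552170.92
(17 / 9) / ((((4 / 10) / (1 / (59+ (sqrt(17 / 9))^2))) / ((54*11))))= 25245 / 548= 46.07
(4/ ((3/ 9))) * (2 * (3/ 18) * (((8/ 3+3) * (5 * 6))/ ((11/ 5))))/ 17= 200/ 11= 18.18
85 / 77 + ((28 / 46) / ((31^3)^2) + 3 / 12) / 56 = 55746768715269 / 50296608609632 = 1.11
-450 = -450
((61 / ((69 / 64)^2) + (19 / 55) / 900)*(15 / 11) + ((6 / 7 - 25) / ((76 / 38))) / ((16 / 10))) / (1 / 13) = 447479955689 / 537675600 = 832.25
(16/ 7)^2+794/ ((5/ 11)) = 429246/ 245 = 1752.02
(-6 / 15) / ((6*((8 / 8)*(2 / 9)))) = -3 / 10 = -0.30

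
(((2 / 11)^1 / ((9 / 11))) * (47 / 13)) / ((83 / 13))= 94 / 747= 0.13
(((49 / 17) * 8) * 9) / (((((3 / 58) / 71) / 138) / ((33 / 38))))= 11026982736 / 323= 34139265.44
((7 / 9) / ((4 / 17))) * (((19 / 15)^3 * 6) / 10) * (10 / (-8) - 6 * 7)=-141206233 / 810000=-174.33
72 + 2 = 74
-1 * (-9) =9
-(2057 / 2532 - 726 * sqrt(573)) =-2057 / 2532+726 * sqrt(573) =17377.75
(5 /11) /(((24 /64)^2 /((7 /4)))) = 560 /99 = 5.66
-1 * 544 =-544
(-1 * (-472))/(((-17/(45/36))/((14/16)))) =-2065/68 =-30.37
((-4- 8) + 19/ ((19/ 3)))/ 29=-9/ 29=-0.31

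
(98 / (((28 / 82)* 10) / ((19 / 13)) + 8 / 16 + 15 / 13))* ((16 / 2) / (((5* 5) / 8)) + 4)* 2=651044576 / 2020425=322.23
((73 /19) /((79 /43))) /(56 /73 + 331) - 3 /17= -105162658 /617996223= -0.17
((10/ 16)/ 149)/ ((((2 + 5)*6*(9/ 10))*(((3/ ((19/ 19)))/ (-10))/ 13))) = -1625/ 337932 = -0.00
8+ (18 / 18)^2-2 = 7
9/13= 0.69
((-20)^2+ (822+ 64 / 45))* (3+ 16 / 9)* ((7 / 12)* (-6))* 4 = -33142508 / 405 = -81833.35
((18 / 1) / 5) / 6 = 0.60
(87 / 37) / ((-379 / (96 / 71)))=-8352 / 995633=-0.01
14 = 14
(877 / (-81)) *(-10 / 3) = 8770 / 243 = 36.09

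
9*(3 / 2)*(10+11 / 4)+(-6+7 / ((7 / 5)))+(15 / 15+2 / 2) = 173.12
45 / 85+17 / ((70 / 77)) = 3269 / 170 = 19.23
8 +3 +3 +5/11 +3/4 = 669/44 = 15.20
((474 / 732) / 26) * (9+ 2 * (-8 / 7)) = 3713 / 22204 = 0.17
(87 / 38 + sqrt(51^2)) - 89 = -1357 / 38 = -35.71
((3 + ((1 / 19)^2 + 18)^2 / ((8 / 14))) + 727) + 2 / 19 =676251199 / 521284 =1297.28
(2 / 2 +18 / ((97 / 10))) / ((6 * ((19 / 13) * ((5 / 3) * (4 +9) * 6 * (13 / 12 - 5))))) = -277 / 433105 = -0.00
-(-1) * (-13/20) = -13/20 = -0.65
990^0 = 1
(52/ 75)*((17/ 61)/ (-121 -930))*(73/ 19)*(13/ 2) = -419458/ 91358175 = -0.00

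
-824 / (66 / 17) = -7004 / 33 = -212.24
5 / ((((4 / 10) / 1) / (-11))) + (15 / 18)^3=-29575 / 216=-136.92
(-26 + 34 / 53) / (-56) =24 / 53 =0.45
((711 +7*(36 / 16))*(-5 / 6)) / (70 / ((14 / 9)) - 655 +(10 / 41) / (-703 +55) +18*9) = 846855 / 626446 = 1.35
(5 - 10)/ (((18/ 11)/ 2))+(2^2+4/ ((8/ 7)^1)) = 1.39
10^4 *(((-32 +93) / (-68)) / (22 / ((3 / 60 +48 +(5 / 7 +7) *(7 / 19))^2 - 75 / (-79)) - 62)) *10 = 22536897403737500 / 15574188000793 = 1447.07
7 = 7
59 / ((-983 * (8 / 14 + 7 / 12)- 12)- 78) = -4956 / 102911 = -0.05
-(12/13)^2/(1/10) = -1440/169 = -8.52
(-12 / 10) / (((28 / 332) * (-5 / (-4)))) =-11.38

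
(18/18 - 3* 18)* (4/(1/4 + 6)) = -848/25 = -33.92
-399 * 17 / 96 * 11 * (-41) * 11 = 11216821 / 32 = 350525.66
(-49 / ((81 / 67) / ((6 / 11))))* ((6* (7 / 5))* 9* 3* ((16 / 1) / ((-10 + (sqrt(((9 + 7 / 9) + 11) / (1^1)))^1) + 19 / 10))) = 264741120* sqrt(187) / 443839 + 6433209216 / 443839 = 22651.21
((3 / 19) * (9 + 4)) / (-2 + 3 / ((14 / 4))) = -273 / 152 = -1.80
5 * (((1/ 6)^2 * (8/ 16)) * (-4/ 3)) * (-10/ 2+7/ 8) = 55/ 144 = 0.38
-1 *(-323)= 323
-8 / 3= -2.67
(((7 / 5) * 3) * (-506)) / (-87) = 3542 / 145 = 24.43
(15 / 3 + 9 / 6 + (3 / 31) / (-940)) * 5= 189407 / 5828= 32.50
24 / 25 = 0.96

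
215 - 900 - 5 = -690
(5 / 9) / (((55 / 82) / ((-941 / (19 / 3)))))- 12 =-84686 / 627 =-135.07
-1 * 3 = -3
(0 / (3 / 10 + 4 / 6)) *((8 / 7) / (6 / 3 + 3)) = 0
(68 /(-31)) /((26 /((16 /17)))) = -32 /403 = -0.08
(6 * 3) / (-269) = -18 / 269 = -0.07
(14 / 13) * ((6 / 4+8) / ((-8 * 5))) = -133 / 520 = -0.26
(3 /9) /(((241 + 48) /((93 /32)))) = 31 /9248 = 0.00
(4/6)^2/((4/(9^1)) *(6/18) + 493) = 12/13315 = 0.00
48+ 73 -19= 102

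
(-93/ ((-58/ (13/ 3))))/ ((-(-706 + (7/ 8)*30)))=806/ 78851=0.01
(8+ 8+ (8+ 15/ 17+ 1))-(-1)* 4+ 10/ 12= 30.72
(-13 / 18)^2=169 / 324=0.52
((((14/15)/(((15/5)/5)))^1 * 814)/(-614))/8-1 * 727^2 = -5841305357/11052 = -528529.26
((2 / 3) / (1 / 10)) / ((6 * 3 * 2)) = 5 / 27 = 0.19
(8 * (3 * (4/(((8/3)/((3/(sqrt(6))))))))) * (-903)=-16254 * sqrt(6)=-39814.01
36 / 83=0.43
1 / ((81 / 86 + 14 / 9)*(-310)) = -387 / 299615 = -0.00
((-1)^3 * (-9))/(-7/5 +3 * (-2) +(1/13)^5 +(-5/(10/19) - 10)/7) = -233914590/264731839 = -0.88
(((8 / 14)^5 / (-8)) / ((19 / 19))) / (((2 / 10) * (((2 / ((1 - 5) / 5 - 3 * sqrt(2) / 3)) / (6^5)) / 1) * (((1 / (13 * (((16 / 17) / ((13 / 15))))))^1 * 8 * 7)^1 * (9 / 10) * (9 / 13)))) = 95846400 / 2000033 + 119808000 * sqrt(2) / 2000033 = 132.64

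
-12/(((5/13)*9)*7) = -52/105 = -0.50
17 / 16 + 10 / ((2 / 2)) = 177 / 16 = 11.06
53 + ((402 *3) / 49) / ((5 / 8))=22633 / 245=92.38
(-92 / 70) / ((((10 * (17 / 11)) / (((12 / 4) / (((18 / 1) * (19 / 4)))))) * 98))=-0.00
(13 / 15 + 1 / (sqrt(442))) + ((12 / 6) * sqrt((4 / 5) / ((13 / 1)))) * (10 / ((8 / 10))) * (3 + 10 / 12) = sqrt(442) / 442 + 13 / 15 + 115 * sqrt(65) / 39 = 24.69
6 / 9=2 / 3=0.67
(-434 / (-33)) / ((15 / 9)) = 434 / 55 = 7.89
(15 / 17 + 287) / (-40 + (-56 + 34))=-2447 / 527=-4.64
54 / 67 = 0.81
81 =81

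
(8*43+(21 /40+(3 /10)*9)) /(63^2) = 13889 /158760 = 0.09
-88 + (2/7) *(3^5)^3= 28697198/7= 4099599.71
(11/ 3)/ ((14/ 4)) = 22/ 21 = 1.05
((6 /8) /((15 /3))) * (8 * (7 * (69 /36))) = 161 /10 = 16.10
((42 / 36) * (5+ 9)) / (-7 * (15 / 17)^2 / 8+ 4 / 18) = -339864 / 9551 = -35.58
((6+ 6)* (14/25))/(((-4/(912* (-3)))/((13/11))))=1493856/275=5432.20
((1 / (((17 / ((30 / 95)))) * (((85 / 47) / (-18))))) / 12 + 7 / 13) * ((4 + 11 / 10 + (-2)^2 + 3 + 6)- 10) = 7560783 / 1784575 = 4.24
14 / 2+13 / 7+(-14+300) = 2064 / 7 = 294.86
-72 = -72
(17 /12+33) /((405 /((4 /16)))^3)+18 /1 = 918330048413 /51018336000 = 18.00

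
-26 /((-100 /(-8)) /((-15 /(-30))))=-26 /25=-1.04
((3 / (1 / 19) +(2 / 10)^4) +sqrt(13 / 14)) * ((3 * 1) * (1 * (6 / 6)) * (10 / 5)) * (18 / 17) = 54 * sqrt(182) / 119 +3847608 / 10625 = 368.25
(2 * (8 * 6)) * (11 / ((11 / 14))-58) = -4224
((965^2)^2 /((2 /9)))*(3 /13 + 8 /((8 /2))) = 226333980163125 /26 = 8705153083197.12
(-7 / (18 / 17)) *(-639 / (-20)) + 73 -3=-141.22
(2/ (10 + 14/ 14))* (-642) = -1284/ 11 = -116.73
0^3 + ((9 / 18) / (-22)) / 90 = -1 / 3960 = -0.00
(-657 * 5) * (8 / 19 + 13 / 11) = -1100475 / 209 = -5265.43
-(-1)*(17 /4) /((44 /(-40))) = -3.86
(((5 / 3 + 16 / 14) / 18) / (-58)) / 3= -59 / 65772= -0.00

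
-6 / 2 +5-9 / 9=1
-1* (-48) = 48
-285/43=-6.63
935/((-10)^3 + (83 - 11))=-935/928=-1.01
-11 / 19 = -0.58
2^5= 32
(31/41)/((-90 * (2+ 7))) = -31/33210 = -0.00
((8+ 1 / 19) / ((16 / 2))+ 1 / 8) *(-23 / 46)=-43 / 76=-0.57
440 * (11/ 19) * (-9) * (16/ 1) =-696960/ 19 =-36682.11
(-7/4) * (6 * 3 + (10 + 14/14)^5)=-1127483/4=-281870.75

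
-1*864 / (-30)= 144 / 5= 28.80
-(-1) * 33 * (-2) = -66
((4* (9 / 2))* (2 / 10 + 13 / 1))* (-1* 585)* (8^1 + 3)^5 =-22385444796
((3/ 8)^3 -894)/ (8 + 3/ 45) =-6865515/ 61952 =-110.82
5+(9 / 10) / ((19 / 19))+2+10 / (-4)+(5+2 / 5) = 54 / 5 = 10.80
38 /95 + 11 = 57 /5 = 11.40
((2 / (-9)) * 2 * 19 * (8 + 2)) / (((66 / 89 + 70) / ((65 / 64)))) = -549575 / 453312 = -1.21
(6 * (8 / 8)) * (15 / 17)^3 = 20250 / 4913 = 4.12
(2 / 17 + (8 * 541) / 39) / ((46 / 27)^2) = 38.27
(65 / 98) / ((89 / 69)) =4485 / 8722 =0.51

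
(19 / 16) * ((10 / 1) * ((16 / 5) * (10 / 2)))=190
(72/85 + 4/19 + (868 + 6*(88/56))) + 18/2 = 10033031/11305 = 887.49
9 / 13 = 0.69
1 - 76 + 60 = -15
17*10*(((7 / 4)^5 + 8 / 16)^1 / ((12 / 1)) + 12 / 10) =908497 / 2048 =443.60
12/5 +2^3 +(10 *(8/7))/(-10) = 324/35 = 9.26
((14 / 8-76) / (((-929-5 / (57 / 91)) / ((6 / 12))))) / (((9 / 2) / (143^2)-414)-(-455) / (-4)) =-346181121 / 4611013967936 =-0.00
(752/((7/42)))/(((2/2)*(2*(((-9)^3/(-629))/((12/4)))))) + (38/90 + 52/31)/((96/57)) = 5840.85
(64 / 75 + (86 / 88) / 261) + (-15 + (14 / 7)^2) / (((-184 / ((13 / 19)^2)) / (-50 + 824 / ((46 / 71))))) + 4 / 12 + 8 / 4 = 37.39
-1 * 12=-12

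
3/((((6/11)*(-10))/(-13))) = 143/20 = 7.15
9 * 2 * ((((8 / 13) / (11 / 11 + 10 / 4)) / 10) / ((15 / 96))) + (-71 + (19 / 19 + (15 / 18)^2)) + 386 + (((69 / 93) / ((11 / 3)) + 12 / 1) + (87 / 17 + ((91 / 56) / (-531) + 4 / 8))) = 6284642937241 / 18674455800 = 336.54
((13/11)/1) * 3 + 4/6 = 139/33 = 4.21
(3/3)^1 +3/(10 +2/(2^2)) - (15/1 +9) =-159/7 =-22.71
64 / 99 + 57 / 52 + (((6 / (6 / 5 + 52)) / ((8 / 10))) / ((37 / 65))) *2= 56694541 / 25333308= 2.24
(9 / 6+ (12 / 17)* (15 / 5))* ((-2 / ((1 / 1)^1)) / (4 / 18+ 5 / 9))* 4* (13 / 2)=-28782 / 119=-241.87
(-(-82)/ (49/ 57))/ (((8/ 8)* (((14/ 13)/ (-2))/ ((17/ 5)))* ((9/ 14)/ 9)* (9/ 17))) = -11706812/ 735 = -15927.64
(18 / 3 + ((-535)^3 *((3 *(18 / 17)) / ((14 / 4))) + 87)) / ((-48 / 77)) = 60639587921 / 272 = 222939661.47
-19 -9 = -28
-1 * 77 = -77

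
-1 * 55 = -55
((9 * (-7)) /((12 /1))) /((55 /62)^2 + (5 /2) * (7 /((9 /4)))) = -181629 /296305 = -0.61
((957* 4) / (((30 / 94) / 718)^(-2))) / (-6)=-71775 / 569396258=-0.00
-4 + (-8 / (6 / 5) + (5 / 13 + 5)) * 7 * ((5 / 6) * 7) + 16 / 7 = -44279 / 819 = -54.06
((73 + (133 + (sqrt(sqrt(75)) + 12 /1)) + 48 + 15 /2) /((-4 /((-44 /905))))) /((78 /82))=451 * 3^(1 /4) * sqrt(5) /35295 + 246697 /70590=3.53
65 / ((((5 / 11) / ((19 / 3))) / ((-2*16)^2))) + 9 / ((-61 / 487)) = 169701539 / 183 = 927330.81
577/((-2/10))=-2885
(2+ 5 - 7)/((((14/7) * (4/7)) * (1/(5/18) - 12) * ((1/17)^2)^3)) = 0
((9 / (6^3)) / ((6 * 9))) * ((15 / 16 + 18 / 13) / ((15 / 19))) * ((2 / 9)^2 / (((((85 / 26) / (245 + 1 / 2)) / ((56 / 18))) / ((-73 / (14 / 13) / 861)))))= -203624083 / 98777167200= -0.00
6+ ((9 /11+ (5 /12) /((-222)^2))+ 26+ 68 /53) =11757785363 /344790864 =34.10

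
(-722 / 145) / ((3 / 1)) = -722 / 435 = -1.66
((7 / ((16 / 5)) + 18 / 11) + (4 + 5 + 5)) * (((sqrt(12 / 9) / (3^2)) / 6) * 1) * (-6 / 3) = -3137 * sqrt(3) / 7128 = -0.76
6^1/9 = 2/3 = 0.67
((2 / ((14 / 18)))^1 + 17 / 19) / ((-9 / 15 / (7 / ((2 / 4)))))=-4610 / 57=-80.88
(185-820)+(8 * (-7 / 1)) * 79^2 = -350131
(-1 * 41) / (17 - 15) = -41 / 2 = -20.50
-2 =-2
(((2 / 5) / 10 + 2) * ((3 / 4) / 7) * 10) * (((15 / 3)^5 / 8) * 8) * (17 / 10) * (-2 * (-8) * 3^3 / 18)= 1950750 / 7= 278678.57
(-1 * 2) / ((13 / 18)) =-36 / 13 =-2.77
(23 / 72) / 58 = 23 / 4176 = 0.01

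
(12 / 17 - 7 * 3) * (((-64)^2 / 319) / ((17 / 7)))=-9891840 / 92191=-107.30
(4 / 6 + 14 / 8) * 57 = 551 / 4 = 137.75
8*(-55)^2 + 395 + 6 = 24601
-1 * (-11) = 11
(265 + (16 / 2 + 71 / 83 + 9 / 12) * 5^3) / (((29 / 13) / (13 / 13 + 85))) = 272012195 / 4814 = 56504.40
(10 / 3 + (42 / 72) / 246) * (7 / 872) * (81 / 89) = 620361 / 25455424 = 0.02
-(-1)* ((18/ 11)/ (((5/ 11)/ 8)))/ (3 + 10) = 2.22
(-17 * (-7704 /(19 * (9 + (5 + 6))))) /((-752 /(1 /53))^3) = -0.00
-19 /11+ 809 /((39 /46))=408613 /429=952.48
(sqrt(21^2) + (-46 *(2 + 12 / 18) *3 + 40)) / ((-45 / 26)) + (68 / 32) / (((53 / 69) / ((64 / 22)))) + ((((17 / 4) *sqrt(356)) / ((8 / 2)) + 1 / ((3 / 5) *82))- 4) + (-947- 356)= -2412765193 / 2151270 + 17 *sqrt(89) / 8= -1101.51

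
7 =7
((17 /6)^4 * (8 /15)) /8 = 83521 /19440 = 4.30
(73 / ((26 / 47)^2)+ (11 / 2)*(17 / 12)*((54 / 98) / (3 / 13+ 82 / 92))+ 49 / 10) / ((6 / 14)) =1249072949 / 2164890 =576.97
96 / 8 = 12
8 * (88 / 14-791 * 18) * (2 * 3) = -4781856 / 7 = -683122.29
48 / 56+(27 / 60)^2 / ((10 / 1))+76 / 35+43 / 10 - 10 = -74233 / 28000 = -2.65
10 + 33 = 43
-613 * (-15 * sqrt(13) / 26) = 9195 * sqrt(13) / 26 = 1275.12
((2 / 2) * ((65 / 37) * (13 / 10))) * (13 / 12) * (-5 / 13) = -845 / 888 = -0.95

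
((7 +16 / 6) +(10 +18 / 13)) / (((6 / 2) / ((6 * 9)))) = 4926 / 13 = 378.92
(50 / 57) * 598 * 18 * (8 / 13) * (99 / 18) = 607200 / 19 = 31957.89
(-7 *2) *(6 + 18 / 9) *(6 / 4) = -168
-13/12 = -1.08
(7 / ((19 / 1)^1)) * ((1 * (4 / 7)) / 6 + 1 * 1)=23 / 57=0.40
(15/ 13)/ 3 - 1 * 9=-112/ 13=-8.62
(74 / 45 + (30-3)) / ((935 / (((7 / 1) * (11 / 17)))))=9023 / 65025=0.14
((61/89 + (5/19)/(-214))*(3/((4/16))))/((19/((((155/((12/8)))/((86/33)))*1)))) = 17.13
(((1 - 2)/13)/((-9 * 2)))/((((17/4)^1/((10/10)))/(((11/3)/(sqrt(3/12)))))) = 44/5967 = 0.01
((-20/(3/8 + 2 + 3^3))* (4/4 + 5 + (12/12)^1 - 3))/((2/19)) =-1216/47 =-25.87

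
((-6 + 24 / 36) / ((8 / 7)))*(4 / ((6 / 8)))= -224 / 9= -24.89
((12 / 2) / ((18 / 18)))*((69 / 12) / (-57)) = -0.61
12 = 12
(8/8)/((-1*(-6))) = 1/6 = 0.17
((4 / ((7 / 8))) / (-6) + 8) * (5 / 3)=760 / 63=12.06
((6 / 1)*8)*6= 288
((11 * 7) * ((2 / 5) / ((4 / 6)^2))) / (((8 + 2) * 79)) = 693 / 7900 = 0.09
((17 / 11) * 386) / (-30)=-3281 / 165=-19.88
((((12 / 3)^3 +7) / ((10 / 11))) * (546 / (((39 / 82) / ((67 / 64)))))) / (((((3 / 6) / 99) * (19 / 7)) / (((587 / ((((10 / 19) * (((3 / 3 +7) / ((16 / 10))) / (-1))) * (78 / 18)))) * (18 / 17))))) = -164946396939093 / 442000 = -373181893.53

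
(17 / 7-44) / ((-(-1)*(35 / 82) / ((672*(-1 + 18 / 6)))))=-4581504 / 35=-130900.11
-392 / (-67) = 5.85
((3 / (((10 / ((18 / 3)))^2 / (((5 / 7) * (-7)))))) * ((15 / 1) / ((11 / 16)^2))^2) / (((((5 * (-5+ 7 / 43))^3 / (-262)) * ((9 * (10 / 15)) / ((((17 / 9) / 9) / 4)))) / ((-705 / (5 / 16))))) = 1597808291136 / 804156925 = 1986.94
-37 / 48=-0.77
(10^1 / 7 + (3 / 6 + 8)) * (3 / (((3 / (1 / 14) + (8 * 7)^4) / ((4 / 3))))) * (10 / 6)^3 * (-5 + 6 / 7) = -17375 / 224329203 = -0.00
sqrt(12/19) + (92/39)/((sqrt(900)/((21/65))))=322/12675 + 2 * sqrt(57)/19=0.82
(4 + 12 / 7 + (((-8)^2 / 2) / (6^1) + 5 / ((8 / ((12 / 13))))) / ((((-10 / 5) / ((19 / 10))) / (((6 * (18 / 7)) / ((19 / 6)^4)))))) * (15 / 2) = 22717272 / 624169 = 36.40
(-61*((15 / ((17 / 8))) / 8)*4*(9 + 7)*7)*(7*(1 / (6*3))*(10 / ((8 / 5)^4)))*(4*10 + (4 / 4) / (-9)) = -16766421875 / 29376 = -570752.38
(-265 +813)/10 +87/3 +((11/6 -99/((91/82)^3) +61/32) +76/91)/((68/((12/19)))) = 3239006973129/38944549280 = 83.17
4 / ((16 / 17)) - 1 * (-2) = 25 / 4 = 6.25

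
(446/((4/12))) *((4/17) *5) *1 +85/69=1847885/1173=1575.35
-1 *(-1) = 1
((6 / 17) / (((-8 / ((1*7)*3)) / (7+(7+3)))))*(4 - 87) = 5229 / 4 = 1307.25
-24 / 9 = -8 / 3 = -2.67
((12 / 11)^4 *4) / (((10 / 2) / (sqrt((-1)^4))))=82944 / 73205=1.13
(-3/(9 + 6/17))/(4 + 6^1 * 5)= -1/106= -0.01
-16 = -16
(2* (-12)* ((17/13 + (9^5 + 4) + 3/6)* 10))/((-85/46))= 1695109200/221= 7670177.38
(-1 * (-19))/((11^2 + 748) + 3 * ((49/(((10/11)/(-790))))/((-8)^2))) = -1216/72127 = -0.02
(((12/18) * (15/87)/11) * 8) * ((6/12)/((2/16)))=320/957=0.33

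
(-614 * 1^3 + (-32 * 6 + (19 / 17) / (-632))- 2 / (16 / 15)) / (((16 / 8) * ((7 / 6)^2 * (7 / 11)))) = -214825743 / 460649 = -466.35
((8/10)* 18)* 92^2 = 609408/5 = 121881.60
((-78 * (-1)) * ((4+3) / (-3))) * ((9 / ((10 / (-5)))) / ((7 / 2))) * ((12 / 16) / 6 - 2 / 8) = -117 / 4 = -29.25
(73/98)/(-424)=-73/41552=-0.00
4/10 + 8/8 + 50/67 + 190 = 64369/335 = 192.15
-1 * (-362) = 362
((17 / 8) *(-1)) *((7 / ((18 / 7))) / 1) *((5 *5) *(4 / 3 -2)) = 20825 / 216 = 96.41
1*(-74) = -74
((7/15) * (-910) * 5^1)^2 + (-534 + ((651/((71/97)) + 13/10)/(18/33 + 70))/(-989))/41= 4508531.42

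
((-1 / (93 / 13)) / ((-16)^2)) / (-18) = 0.00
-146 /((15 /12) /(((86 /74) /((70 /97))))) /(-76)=304483 /123025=2.47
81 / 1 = 81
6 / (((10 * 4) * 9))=1 / 60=0.02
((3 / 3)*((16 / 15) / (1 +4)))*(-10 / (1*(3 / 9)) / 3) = -32 / 15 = -2.13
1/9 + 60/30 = 19/9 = 2.11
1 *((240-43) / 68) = 197 / 68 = 2.90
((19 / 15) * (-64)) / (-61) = 1216 / 915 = 1.33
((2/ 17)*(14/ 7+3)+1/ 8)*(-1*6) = -4.28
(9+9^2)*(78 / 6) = 1170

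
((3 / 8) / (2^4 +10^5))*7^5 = 7203 / 114304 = 0.06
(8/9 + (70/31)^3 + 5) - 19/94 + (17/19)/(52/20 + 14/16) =17.46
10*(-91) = -910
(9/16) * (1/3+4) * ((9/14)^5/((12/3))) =2302911/34420736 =0.07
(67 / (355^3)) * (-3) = -201 / 44738875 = -0.00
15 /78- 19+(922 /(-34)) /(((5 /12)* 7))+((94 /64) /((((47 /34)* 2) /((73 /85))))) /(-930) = -6469743491 /230193600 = -28.11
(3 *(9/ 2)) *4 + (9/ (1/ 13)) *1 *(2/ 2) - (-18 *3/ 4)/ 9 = 345/ 2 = 172.50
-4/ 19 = -0.21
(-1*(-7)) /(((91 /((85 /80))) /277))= 4709 /208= 22.64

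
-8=-8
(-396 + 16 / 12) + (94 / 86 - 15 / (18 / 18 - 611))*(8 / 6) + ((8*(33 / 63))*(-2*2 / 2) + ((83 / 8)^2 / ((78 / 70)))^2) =1021509346852945 / 114389323776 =8930.11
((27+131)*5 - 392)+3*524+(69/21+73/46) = 635909/322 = 1974.87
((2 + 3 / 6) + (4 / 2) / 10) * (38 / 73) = 513 / 365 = 1.41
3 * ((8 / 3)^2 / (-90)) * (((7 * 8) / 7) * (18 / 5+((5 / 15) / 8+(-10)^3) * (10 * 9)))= 38396864 / 225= 170652.73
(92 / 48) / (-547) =-23 / 6564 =-0.00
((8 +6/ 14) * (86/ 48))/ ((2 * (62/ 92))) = 58351/ 5208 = 11.20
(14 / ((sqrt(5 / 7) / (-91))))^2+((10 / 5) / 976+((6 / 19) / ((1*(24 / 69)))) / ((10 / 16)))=105344192143 / 46360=2272307.85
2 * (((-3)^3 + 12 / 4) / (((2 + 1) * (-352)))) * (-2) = -1 / 11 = -0.09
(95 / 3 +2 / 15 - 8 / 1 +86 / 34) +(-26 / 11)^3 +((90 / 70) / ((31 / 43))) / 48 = 5169882511 / 392804720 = 13.16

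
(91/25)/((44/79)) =7189/1100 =6.54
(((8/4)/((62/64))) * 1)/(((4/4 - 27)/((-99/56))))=396/2821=0.14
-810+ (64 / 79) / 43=-2751506 / 3397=-809.98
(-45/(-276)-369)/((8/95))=-3223635/736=-4379.94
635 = 635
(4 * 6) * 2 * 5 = 240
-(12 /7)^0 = -1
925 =925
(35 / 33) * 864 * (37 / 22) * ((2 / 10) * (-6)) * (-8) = 1790208 / 121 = 14795.11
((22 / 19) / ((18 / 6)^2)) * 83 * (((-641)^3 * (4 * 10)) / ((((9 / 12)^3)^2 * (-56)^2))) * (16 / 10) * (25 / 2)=-24623218715955200 / 6108291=-4031114220.98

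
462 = 462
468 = 468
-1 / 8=-0.12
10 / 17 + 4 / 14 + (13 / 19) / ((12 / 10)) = 19591 / 13566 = 1.44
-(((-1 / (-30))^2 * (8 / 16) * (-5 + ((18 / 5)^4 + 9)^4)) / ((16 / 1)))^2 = -1399434068012881277620608504406373207761 / 1206994056701660156250000000000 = -1159437414.16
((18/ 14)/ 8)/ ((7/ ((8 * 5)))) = 45/ 49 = 0.92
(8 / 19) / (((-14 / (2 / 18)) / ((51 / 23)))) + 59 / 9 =180277 / 27531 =6.55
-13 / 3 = -4.33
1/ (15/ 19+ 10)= 19/ 205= 0.09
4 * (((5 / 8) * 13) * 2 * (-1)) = -65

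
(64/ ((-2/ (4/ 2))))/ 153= -64/ 153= -0.42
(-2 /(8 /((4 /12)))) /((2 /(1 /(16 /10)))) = -0.03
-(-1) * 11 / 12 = 11 / 12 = 0.92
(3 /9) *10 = 10 /3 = 3.33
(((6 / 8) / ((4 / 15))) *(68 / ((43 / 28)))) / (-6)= -1785 / 86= -20.76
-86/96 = -43/48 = -0.90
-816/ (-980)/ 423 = 68/ 34545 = 0.00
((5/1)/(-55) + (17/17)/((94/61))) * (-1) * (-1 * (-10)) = -2885/517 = -5.58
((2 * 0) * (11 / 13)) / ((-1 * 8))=0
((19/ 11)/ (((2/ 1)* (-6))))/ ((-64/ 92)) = 437/ 2112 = 0.21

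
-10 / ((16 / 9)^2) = -405 / 128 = -3.16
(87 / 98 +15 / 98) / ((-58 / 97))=-4947 / 2842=-1.74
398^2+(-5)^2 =158429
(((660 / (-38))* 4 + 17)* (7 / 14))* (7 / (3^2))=-6979 / 342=-20.41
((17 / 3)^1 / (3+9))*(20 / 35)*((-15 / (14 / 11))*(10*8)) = -37400 / 147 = -254.42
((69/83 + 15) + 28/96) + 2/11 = 357271/21912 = 16.30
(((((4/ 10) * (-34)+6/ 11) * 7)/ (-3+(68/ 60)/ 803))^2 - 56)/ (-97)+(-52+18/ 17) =-32233878244003/ 537784216169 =-59.94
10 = 10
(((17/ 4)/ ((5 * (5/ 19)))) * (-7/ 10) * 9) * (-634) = 6450633/ 500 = 12901.27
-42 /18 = -7 /3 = -2.33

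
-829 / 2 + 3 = -411.50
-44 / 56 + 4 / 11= -65 / 154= -0.42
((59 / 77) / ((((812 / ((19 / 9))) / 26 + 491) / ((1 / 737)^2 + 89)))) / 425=100641225438 / 317239171634825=0.00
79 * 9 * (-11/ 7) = -7821/ 7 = -1117.29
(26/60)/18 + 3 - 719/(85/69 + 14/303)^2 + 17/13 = -26969268918971/61881026220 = -435.82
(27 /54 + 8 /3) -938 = -934.83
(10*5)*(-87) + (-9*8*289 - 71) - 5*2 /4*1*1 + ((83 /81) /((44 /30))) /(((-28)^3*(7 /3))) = -767680297183 /30425472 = -25231.50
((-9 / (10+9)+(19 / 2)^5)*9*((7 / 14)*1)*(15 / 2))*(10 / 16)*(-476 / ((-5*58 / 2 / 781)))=590269999656645 / 141056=4184650065.62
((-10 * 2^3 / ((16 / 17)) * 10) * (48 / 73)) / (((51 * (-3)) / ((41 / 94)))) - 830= -8526790 / 10293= -828.41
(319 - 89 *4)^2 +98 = 1467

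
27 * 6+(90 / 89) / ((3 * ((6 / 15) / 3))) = 14643 / 89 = 164.53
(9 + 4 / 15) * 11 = 1529 / 15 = 101.93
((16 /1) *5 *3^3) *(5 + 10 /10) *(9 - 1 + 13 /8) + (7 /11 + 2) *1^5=1372169 /11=124742.64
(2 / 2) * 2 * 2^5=64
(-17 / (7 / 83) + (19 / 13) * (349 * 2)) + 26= 76857 / 91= 844.58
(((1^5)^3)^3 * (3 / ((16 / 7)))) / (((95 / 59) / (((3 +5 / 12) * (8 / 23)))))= 0.97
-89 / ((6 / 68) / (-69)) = 69598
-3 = -3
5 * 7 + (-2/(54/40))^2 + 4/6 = 27601/729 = 37.86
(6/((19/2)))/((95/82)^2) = 80688/171475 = 0.47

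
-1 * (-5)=5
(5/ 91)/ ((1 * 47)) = 5/ 4277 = 0.00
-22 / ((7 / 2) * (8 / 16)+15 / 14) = -616 / 79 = -7.80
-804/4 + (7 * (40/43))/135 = -233305/1161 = -200.95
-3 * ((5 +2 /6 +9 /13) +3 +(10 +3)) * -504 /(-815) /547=-432936 /5795465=-0.07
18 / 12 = 3 / 2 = 1.50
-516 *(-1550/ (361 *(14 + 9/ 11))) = 8797800/ 58843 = 149.51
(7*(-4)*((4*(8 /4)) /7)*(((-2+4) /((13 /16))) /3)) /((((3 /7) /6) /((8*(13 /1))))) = -114688 /3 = -38229.33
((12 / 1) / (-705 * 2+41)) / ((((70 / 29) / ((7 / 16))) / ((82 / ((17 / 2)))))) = -3567 / 232730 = -0.02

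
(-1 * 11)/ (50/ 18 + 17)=-99/ 178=-0.56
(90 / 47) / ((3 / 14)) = 420 / 47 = 8.94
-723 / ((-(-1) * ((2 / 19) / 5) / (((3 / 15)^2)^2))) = -54.95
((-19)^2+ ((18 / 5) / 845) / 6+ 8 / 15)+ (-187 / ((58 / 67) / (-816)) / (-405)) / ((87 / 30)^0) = -243814796 / 3308175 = -73.70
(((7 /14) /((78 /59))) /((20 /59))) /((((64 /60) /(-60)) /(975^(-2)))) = -3481 /52728000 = -0.00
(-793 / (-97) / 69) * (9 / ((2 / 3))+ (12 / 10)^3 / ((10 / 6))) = 1.72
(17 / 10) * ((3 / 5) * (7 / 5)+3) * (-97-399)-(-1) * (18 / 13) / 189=-110492678 / 34125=-3237.88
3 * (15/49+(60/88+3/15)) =19209/5390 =3.56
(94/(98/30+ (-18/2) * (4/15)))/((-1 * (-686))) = 705/4459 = 0.16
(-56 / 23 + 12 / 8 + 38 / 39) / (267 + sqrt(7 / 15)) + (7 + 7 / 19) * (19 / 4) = 22381129825 / 639458144 - 71 * sqrt(105) / 1918374432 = 35.00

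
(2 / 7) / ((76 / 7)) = 0.03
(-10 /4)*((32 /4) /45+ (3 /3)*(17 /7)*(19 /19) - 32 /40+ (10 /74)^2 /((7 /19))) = -400168 /86247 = -4.64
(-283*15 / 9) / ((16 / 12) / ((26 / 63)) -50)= 18395 / 1824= 10.08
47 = 47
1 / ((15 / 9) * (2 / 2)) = 3 / 5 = 0.60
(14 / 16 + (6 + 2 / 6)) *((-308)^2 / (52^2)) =1025717 / 4056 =252.89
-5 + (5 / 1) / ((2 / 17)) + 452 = 979 / 2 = 489.50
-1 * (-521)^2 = -271441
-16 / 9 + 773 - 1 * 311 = 4142 / 9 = 460.22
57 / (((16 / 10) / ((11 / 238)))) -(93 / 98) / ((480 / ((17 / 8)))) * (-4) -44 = -22570521 / 533120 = -42.34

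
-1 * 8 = -8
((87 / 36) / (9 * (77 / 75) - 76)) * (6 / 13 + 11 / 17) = -177625 / 4426188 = -0.04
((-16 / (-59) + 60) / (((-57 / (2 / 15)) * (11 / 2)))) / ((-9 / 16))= 0.05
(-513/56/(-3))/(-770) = -171/43120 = -0.00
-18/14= -9/7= -1.29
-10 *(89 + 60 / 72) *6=-5390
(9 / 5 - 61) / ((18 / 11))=-1628 / 45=-36.18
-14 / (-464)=7 / 232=0.03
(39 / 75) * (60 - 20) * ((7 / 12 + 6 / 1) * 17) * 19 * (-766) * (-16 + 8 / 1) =4065572576 / 15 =271038171.73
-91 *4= -364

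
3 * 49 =147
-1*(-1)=1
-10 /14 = -0.71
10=10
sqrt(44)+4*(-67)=-268+2*sqrt(11)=-261.37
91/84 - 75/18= -37/12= -3.08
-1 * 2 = -2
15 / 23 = 0.65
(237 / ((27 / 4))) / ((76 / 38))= 158 / 9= 17.56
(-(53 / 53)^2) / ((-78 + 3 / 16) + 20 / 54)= 432 / 33455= 0.01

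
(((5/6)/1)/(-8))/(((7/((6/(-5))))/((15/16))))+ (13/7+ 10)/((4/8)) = 21263/896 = 23.73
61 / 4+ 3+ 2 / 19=1395 / 76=18.36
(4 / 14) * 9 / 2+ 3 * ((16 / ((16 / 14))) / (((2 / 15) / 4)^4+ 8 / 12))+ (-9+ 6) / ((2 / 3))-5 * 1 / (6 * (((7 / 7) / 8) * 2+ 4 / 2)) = 1732551235 / 29160054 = 59.42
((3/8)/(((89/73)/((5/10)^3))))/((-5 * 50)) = -219/1424000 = -0.00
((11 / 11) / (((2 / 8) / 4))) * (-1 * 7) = -112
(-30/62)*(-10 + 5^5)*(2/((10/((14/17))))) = -130830/527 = -248.25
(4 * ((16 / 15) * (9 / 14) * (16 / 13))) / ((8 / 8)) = 1536 / 455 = 3.38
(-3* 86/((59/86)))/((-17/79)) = 1752852/1003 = 1747.61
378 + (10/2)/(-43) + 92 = 20205/43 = 469.88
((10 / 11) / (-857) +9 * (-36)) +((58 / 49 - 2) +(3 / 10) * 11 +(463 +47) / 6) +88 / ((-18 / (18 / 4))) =-1194151271 / 4619230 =-258.52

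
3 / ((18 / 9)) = 3 / 2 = 1.50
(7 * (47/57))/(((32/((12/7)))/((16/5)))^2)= 564/3325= 0.17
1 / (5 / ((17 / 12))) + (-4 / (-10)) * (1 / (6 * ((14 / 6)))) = 0.31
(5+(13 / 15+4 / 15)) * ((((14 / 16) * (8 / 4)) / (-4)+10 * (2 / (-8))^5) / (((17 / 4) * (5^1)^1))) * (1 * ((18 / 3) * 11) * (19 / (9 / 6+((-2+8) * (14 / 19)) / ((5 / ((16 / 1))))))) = -20915257 / 2021640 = -10.35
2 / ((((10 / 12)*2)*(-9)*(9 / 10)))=-4 / 27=-0.15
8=8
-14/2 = -7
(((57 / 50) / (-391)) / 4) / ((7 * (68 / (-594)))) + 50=50.00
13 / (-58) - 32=-1869 / 58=-32.22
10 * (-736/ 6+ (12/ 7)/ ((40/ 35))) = -3635/ 3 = -1211.67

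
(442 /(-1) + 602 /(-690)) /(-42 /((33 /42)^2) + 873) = -18487711 /33603345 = -0.55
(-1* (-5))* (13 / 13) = 5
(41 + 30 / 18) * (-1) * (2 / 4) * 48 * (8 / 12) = -2048 / 3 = -682.67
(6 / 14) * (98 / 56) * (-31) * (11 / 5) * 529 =-541167 / 20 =-27058.35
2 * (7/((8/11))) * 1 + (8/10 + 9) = 581/20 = 29.05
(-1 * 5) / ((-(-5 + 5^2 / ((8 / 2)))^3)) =64 / 25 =2.56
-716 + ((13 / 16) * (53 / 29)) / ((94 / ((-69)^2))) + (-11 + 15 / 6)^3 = -54734403 / 43616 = -1254.92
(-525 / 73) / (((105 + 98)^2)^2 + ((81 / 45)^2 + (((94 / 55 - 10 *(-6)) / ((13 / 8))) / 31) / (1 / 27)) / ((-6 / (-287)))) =-16623750 / 3925338840964633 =-0.00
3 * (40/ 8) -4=11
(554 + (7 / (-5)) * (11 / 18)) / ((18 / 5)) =49783 / 324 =153.65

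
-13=-13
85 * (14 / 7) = 170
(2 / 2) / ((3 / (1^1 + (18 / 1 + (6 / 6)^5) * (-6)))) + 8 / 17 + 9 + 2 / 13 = -18592 / 663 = -28.04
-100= -100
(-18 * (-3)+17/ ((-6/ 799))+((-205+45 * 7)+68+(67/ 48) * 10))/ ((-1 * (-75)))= -5381/ 200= -26.90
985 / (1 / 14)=13790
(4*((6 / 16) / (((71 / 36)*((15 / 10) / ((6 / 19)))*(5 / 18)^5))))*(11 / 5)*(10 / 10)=4489613568 / 21078125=213.00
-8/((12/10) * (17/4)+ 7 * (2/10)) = -16/13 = -1.23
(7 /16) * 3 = 21 /16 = 1.31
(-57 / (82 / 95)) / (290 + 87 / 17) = -92055 / 411394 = -0.22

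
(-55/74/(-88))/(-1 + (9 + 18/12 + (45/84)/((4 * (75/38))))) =0.00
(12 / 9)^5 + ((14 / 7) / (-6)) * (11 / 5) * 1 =4229 / 1215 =3.48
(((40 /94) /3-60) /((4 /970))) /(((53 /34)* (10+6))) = -8698475 /14946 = -581.99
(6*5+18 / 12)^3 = 250047 / 8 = 31255.88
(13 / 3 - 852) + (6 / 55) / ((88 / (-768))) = -1540243 / 1815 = -848.62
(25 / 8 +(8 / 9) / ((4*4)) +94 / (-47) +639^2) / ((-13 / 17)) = -499786349 / 936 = -533959.77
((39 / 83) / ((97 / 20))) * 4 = 0.39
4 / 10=0.40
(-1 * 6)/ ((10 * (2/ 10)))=-3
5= 5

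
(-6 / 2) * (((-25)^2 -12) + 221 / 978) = -599735 / 326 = -1839.68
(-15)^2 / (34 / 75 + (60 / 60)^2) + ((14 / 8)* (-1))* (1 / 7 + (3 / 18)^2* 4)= 151439 / 981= 154.37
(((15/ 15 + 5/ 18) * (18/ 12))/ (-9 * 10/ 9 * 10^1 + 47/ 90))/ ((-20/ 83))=5727/ 71624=0.08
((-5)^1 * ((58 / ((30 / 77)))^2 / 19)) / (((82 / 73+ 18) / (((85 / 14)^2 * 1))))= -11241.66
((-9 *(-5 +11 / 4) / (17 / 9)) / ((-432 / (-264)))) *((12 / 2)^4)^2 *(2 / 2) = 187067232 / 17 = 11003954.82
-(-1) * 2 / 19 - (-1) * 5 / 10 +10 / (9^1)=587 / 342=1.72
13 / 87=0.15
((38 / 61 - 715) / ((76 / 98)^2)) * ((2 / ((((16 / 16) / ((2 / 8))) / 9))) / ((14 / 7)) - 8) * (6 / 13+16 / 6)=2406452671 / 112632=21365.62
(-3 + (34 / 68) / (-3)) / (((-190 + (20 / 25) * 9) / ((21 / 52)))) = 665 / 95056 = 0.01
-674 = -674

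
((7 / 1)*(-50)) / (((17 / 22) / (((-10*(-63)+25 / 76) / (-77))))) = 1197625 / 323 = 3707.82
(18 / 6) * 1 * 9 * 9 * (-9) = -2187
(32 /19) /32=1 /19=0.05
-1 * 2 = -2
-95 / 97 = -0.98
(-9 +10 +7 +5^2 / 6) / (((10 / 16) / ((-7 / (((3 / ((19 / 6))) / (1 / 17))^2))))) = -184471 / 351135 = -0.53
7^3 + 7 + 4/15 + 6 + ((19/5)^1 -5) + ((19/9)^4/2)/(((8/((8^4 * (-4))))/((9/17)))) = -645241814/61965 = -10413.00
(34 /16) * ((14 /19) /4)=119 /304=0.39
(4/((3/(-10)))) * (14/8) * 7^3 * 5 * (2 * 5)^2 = -12005000/3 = -4001666.67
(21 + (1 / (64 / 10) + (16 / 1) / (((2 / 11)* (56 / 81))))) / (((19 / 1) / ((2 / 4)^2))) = 33251 / 17024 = 1.95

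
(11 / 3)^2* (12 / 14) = 242 / 21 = 11.52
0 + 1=1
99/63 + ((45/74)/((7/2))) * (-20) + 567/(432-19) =-8108/15281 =-0.53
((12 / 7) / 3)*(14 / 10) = 4 / 5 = 0.80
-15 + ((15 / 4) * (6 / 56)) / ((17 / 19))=-27705 / 1904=-14.55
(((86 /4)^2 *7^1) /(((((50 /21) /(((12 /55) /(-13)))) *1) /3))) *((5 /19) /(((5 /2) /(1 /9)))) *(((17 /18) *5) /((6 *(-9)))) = 1540217 /22007700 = 0.07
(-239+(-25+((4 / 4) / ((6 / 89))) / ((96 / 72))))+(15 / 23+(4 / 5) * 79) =-173901 / 920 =-189.02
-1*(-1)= 1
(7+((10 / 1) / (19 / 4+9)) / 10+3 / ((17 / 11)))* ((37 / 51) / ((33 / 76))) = 23699536 / 1573605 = 15.06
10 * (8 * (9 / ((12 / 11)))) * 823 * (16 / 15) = 579392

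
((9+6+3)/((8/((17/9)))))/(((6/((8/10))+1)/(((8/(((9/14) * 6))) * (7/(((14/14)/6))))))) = 392/9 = 43.56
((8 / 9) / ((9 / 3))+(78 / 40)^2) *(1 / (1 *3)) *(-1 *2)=-44267 / 16200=-2.73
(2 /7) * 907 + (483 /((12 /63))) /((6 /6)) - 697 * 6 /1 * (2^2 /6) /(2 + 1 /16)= 1333457 /924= 1443.14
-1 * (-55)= 55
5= 5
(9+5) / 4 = 7 / 2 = 3.50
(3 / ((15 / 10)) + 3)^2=25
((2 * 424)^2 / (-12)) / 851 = -179776 / 2553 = -70.42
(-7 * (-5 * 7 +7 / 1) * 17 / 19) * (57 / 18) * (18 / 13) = 9996 / 13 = 768.92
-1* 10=-10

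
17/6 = 2.83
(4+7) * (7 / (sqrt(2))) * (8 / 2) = 154 * sqrt(2) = 217.79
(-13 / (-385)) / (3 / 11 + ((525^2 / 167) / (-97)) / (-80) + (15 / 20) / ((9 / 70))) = 10108176 / 1891564535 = 0.01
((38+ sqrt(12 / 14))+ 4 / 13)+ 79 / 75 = sqrt(42) / 7+ 38377 / 975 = 40.29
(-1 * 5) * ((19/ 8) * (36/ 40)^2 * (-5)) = 1539/ 32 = 48.09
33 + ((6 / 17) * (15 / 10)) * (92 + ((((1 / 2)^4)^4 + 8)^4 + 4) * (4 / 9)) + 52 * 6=106498241685945241829377 / 78398662313265594368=1358.42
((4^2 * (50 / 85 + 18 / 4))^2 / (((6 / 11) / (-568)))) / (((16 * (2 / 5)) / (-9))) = 2804945880 / 289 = 9705695.09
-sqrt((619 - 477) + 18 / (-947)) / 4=-49 * sqrt(13258) / 1894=-2.98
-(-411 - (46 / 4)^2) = 2173 / 4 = 543.25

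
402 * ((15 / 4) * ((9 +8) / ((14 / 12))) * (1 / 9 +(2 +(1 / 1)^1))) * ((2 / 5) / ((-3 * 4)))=-2278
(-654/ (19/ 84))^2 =3017964096/ 361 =8360011.35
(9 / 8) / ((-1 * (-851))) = 9 / 6808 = 0.00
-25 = -25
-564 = -564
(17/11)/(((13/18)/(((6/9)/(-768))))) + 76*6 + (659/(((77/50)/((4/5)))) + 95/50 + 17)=817.24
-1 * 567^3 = -182284263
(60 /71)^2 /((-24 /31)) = -4650 /5041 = -0.92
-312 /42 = -52 /7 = -7.43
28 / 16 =7 / 4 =1.75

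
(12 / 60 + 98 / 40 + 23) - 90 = -1287 / 20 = -64.35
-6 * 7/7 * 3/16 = -9/8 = -1.12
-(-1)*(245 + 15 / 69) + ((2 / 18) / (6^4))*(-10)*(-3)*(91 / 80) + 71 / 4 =188126861 / 715392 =262.97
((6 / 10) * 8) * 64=1536 / 5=307.20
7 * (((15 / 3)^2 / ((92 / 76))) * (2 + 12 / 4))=16625 / 23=722.83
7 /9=0.78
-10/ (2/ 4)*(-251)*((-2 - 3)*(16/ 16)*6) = -150600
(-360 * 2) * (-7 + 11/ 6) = 3720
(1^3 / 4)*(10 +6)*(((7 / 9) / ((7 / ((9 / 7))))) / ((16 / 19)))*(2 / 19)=1 / 14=0.07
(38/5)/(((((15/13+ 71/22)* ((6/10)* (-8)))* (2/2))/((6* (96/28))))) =-65208/8771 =-7.43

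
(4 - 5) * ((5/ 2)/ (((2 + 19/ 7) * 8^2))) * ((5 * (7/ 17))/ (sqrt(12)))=-1225 * sqrt(3)/ 430848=-0.00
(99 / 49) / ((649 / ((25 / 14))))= 225 / 40474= 0.01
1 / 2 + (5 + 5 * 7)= 40.50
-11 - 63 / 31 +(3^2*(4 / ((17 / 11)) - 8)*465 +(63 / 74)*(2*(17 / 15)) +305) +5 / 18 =-39229363513 / 1754910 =-22354.06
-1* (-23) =23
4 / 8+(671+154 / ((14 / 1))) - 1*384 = 597 / 2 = 298.50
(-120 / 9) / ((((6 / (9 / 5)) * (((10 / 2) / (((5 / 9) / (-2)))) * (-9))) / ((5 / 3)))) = -0.04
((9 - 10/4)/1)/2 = 13/4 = 3.25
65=65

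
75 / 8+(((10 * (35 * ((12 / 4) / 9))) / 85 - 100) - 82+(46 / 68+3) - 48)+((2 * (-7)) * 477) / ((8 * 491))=-43526483 / 200328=-217.28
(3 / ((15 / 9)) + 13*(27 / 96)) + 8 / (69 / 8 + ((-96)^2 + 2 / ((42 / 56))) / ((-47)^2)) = 660200583 / 108561760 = 6.08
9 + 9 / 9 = 10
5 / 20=1 / 4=0.25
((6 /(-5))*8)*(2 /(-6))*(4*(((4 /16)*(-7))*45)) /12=-84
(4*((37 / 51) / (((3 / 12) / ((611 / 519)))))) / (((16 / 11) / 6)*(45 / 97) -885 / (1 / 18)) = -192973352 / 224949311055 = -0.00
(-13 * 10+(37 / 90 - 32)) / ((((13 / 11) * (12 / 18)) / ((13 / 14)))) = -159973 / 840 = -190.44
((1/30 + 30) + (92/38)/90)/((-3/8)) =-205612/2565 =-80.16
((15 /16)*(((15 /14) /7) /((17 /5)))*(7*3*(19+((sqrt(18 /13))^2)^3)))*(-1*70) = -802828125 /597584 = -1343.46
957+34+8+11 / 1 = 1010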